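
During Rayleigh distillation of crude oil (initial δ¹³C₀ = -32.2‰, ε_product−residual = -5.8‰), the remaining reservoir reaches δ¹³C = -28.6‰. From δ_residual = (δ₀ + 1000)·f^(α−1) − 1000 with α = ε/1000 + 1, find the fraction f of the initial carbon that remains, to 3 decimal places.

α − 1 = ε/1000 = -0.0058
(δ_res + 1000)/(δ₀ + 1000) = (-28.6 + 1000)/(-32.2 + 1000) = 971.4/967.8 = 1.003720
f = 1.003720^(1/-0.0058) = exp(ln(1.003720)/-0.0058) = exp(0.00371/-0.0058)
f = exp(-0.6402) = 0.5272

0.527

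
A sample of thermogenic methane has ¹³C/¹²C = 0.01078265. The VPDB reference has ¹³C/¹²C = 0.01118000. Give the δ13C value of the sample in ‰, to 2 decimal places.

-35.54‰

δ13C = (R_sample / R_standard − 1) × 1000
R_sample / R_standard = 0.01078265 / 0.01118000 = 0.964459
δ13C = (0.964459 − 1) × 1000 = -35.541‰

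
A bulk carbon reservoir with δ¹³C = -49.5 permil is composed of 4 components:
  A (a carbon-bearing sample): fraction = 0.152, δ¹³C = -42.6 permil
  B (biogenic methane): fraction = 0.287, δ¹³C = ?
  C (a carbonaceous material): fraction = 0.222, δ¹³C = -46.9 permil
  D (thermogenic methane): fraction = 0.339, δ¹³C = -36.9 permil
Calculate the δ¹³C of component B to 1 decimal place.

Isotope mass balance: δ_bulk = Σ fᵢ·δᵢ.
-49.5 = 0.152×(-42.6) + 0.287×δ_B + 0.222×(-46.9) + 0.339×(-36.9)
0.287·δ_B = -49.5 − (-29.396) = -20.104
δ_B = -20.104 / 0.287 = -70.05 permil

-70.0 permil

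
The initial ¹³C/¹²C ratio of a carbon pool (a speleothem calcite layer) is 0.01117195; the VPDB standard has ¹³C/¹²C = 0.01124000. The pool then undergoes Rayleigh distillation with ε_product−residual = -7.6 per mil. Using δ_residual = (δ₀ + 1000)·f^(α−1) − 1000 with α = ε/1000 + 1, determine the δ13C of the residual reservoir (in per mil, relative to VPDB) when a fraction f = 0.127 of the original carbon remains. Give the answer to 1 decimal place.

δ₀ = (0.01117195/0.01124000 − 1)×1000 = (0.993946 − 1)×1000 = -6.054 per mil
α − 1 = ε/1000 = -0.0076
f^(α−1) = 0.127^(-0.0076) = 1.015807
δ_res = (-6.054 + 1000) × 1.015807 − 1000 = 1009.657 − 1000 = 9.66 per mil

9.7 per mil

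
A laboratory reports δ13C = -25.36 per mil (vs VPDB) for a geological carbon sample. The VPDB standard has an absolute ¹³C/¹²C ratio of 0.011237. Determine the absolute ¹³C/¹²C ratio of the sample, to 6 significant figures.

0.0109520

R_sample = R_standard × (δ13C/1000 + 1)
R_sample = 0.011237 × (-25.36/1000 + 1) = 0.011237 × 0.974640
R_sample = 0.0109520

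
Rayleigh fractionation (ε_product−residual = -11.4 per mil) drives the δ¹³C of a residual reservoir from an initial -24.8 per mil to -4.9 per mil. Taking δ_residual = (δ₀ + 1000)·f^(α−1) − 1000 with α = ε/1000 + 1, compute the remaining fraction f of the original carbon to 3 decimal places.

α − 1 = ε/1000 = -0.0114
(δ_res + 1000)/(δ₀ + 1000) = (-4.9 + 1000)/(-24.8 + 1000) = 995.1/975.2 = 1.020406
f = 1.020406^(1/-0.0114) = exp(ln(1.020406)/-0.0114) = exp(0.02020/-0.0114)
f = exp(-1.7720) = 0.1700

0.170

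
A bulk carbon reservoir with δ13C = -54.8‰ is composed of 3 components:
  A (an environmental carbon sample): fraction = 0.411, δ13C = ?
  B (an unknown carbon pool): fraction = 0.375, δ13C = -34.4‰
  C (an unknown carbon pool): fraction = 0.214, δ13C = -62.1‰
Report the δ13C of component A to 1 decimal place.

-69.6‰

Isotope mass balance: δ_bulk = Σ fᵢ·δᵢ.
-54.8 = 0.411×δ_A + 0.375×(-34.4) + 0.214×(-62.1)
0.411·δ_A = -54.8 − (-26.189) = -28.611
δ_A = -28.611 / 0.411 = -69.61‰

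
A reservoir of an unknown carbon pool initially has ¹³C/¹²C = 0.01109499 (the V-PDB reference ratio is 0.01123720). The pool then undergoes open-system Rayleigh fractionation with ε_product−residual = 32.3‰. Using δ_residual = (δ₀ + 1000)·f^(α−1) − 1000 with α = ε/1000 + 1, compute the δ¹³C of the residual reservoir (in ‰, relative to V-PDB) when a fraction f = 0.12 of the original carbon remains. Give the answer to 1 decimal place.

-78.0‰

δ₀ = (0.01109499/0.01123720 − 1)×1000 = (0.987345 − 1)×1000 = -12.655‰
α − 1 = ε/1000 = 0.0323
f^(α−1) = 0.12^(0.0323) = 0.933808
δ_res = (-12.655 + 1000) × 0.933808 − 1000 = 921.990 − 1000 = -78.01‰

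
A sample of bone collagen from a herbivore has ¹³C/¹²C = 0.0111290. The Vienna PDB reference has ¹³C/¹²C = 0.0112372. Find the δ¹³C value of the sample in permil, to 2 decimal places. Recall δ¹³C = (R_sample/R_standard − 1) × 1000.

δ¹³C = (R_sample / R_standard − 1) × 1000
R_sample / R_standard = 0.0111290 / 0.0112372 = 0.990371
δ¹³C = (0.990371 − 1) × 1000 = -9.629 permil

-9.63 permil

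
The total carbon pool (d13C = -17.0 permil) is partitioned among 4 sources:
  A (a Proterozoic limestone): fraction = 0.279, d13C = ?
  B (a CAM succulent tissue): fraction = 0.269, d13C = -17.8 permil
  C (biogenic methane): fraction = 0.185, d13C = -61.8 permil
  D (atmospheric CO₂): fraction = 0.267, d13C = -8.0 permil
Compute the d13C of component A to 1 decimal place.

4.9 permil

Isotope mass balance: δ_bulk = Σ fᵢ·δᵢ.
-17.0 = 0.279×δ_A + 0.269×(-17.8) + 0.185×(-61.8) + 0.267×(-8.0)
0.279·δ_A = -17.0 − (-18.357) = 1.357
δ_A = 1.357 / 0.279 = 4.86 permil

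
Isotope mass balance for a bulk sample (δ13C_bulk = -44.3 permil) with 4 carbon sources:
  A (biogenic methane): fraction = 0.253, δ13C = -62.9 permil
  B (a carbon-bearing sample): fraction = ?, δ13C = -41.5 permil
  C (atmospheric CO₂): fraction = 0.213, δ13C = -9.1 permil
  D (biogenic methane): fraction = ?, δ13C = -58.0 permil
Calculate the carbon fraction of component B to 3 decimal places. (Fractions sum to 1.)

0.274

Let f_B and f_D be the unknown fractions; fractions sum to 1 so f_B + f_D = 0.534.
Mass balance: Σ fᵢ·δᵢ = δ_bulk ⇒ f_B·(-41.5) + f_D·(-58.0) = -44.3 − (-17.852) = -26.448
Substitute f_D = 0.534 − f_B:
f_B·(-41.5 − -58.0) = -26.448 − 0.534×(-58.0) = 4.524
f_B = 4.524 / 16.5 = 0.2742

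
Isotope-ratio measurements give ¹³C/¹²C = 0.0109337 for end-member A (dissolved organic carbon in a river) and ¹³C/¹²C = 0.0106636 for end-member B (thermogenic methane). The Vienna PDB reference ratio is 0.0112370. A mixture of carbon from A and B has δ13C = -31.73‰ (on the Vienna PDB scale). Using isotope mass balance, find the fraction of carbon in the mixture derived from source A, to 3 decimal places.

δ_A = (0.0109337/0.0112370 − 1)×1000 = (0.973009 − 1)×1000 = -26.991‰
δ_B = (0.0106636/0.0112370 − 1)×1000 = (0.948972 − 1)×1000 = -51.028‰
f_A = (δ_mix − δ_B)/(δ_A − δ_B) = (-31.73 − (-51.028))/(-26.991 − (-51.028))
f_A = 19.298 / 24.037 = 0.8029

0.803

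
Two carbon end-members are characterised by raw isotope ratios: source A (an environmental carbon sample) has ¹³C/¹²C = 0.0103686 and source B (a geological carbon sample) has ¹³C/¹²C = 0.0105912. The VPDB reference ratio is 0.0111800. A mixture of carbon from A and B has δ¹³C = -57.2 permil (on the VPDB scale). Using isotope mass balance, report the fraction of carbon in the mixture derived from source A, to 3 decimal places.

0.228

δ_A = (0.0103686/0.0111800 − 1)×1000 = (0.927424 − 1)×1000 = -72.576 permil
δ_B = (0.0105912/0.0111800 − 1)×1000 = (0.947335 − 1)×1000 = -52.665 permil
f_A = (δ_mix − δ_B)/(δ_A − δ_B) = (-57.2 − (-52.665))/(-72.576 − (-52.665))
f_A = -4.535 / -19.911 = 0.2277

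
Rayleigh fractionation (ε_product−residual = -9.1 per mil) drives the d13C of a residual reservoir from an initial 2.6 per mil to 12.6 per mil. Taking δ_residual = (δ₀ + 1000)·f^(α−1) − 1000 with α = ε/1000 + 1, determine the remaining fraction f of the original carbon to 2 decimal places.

0.34

α − 1 = ε/1000 = -0.0091
(δ_res + 1000)/(δ₀ + 1000) = (12.6 + 1000)/(2.6 + 1000) = 1012.6/1002.6 = 1.009974
f = 1.009974^(1/-0.0091) = exp(ln(1.009974)/-0.0091) = exp(0.00992/-0.0091)
f = exp(-1.0906) = 0.3360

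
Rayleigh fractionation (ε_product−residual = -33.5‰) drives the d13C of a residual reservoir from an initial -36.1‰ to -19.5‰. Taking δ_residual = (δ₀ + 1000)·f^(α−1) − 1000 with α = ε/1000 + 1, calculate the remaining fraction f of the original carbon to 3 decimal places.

0.601

α − 1 = ε/1000 = -0.0335
(δ_res + 1000)/(δ₀ + 1000) = (-19.5 + 1000)/(-36.1 + 1000) = 980.5/963.9 = 1.017222
f = 1.017222^(1/-0.0335) = exp(ln(1.017222)/-0.0335) = exp(0.01708/-0.0335)
f = exp(-0.5097) = 0.6007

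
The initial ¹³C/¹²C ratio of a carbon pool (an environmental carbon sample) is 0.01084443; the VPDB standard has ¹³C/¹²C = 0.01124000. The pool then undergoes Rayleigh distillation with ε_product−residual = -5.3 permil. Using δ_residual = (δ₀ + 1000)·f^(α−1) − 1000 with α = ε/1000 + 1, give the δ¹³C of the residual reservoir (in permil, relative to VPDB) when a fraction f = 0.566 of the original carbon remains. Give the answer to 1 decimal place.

δ₀ = (0.01084443/0.01124000 − 1)×1000 = (0.964807 − 1)×1000 = -35.193 permil
α − 1 = ε/1000 = -0.0053
f^(α−1) = 0.566^(-0.0053) = 1.003021
δ_res = (-35.193 + 1000) × 1.003021 − 1000 = 967.722 − 1000 = -32.28 permil

-32.3 permil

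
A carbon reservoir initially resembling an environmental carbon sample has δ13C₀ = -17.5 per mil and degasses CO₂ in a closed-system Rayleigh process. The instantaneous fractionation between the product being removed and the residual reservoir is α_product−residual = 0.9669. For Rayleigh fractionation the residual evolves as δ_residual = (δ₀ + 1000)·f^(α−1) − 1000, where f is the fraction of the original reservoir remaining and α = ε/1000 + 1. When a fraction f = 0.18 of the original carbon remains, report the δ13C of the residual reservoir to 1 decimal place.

39.9 per mil

Rayleigh residual: δ_res = (δ₀ + 1000)·f^(α−1) − 1000
α − 1 = -0.03310
f^(α−1) = 0.18^(-0.03310) = 1.058402
δ_res = (-17.5 + 1000) × 1.058402 − 1000 = 1039.880 − 1000 = 39.88 per mil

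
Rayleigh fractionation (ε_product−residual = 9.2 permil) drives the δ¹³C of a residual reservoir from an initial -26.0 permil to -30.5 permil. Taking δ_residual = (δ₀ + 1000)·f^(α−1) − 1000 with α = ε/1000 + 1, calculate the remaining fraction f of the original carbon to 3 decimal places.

α − 1 = ε/1000 = 0.0092
(δ_res + 1000)/(δ₀ + 1000) = (-30.5 + 1000)/(-26.0 + 1000) = 969.5/974.0 = 0.995380
f = 0.995380^(1/0.0092) = exp(ln(0.995380)/0.0092) = exp(-0.00463/0.0092)
f = exp(-0.5034) = 0.6045

0.605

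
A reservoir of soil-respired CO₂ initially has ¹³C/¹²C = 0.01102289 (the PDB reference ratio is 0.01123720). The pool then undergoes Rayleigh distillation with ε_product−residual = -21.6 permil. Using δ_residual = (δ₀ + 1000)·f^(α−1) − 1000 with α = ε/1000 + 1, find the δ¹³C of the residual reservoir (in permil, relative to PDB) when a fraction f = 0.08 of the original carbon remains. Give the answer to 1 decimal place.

δ₀ = (0.01102289/0.01123720 − 1)×1000 = (0.980929 − 1)×1000 = -19.071 permil
α − 1 = ε/1000 = -0.0216
f^(α−1) = 0.08^(-0.0216) = 1.056071
δ_res = (-19.071 + 1000) × 1.056071 − 1000 = 1035.930 − 1000 = 35.93 permil

35.9 permil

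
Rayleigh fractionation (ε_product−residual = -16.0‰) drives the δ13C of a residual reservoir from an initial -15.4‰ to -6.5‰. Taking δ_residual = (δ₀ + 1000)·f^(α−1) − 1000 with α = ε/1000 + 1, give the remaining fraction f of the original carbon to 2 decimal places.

α − 1 = ε/1000 = -0.0160
(δ_res + 1000)/(δ₀ + 1000) = (-6.5 + 1000)/(-15.4 + 1000) = 993.5/984.6 = 1.009039
f = 1.009039^(1/-0.0160) = exp(ln(1.009039)/-0.0160) = exp(0.00900/-0.0160)
f = exp(-0.5624) = 0.5698

0.57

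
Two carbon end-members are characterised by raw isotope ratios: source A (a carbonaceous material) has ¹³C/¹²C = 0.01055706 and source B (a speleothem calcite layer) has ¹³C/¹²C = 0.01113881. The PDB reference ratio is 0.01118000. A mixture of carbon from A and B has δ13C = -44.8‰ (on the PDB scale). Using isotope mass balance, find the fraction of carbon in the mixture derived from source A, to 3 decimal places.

δ_A = (0.01055706/0.01118000 − 1)×1000 = (0.944281 − 1)×1000 = -55.719‰
δ_B = (0.01113881/0.01118000 − 1)×1000 = (0.996316 − 1)×1000 = -3.684‰
f_A = (δ_mix − δ_B)/(δ_A − δ_B) = (-44.8 − (-3.684))/(-55.719 − (-3.684))
f_A = -41.116 / -52.035 = 0.7902

0.790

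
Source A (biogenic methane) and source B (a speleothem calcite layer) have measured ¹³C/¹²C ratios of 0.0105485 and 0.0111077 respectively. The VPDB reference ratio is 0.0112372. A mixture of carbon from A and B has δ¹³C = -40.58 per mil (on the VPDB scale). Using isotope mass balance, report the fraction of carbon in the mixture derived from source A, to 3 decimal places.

δ_A = (0.0105485/0.0112372 − 1)×1000 = (0.938712 − 1)×1000 = -61.288 per mil
δ_B = (0.0111077/0.0112372 − 1)×1000 = (0.988476 − 1)×1000 = -11.524 per mil
f_A = (δ_mix − δ_B)/(δ_A − δ_B) = (-40.58 − (-11.524))/(-61.288 − (-11.524))
f_A = -29.056 / -49.763 = 0.5839

0.584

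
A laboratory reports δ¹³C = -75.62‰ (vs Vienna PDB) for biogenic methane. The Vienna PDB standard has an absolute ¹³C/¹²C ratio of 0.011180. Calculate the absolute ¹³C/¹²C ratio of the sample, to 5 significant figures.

R_sample = R_standard × (δ¹³C/1000 + 1)
R_sample = 0.011180 × (-75.62/1000 + 1) = 0.011180 × 0.924380
R_sample = 0.0103346

0.010335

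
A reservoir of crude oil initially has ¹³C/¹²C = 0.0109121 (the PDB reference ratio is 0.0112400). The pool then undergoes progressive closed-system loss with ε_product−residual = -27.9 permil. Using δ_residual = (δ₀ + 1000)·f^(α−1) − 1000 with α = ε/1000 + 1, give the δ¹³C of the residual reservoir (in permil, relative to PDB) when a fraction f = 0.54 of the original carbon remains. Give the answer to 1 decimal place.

δ₀ = (0.0109121/0.0112400 − 1)×1000 = (0.970827 − 1)×1000 = -29.173 permil
α − 1 = ε/1000 = -0.0279
f^(α−1) = 0.54^(-0.0279) = 1.017340
δ_res = (-29.173 + 1000) × 1.017340 − 1000 = 987.662 − 1000 = -12.34 permil

-12.3 permil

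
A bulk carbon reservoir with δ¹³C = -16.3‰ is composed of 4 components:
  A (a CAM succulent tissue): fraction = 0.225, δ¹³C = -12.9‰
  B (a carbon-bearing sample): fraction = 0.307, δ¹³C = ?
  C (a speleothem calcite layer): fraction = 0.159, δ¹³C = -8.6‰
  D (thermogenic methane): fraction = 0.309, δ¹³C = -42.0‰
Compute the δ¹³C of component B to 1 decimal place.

Isotope mass balance: δ_bulk = Σ fᵢ·δᵢ.
-16.3 = 0.225×(-12.9) + 0.307×δ_B + 0.159×(-8.6) + 0.309×(-42.0)
0.307·δ_B = -16.3 − (-17.248) = 0.948
δ_B = 0.948 / 0.307 = 3.09‰

3.1‰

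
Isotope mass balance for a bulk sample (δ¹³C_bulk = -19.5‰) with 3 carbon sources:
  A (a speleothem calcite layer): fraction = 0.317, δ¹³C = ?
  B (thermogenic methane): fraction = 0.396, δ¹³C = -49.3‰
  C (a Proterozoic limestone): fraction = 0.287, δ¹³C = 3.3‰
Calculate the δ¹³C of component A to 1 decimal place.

-2.9‰

Isotope mass balance: δ_bulk = Σ fᵢ·δᵢ.
-19.5 = 0.317×δ_A + 0.396×(-49.3) + 0.287×(3.3)
0.317·δ_A = -19.5 − (-18.576) = -0.924
δ_A = -0.924 / 0.317 = -2.92‰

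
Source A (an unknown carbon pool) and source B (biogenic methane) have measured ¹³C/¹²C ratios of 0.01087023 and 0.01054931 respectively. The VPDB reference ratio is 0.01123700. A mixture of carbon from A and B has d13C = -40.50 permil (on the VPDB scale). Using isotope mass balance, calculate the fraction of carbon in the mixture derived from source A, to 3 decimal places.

δ_A = (0.01087023/0.01123700 − 1)×1000 = (0.967361 − 1)×1000 = -32.639 permil
δ_B = (0.01054931/0.01123700 − 1)×1000 = (0.938801 − 1)×1000 = -61.199 permil
f_A = (δ_mix − δ_B)/(δ_A − δ_B) = (-40.50 − (-61.199))/(-32.639 − (-61.199))
f_A = 20.699 / 28.559 = 0.7248

0.725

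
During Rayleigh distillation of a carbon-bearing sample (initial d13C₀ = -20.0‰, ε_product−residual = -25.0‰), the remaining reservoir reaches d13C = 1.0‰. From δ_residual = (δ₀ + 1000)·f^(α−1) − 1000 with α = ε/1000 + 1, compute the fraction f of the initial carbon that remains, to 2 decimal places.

α − 1 = ε/1000 = -0.0250
(δ_res + 1000)/(δ₀ + 1000) = (1.0 + 1000)/(-20.0 + 1000) = 1001.0/980.0 = 1.021429
f = 1.021429^(1/-0.0250) = exp(ln(1.021429)/-0.0250) = exp(0.02120/-0.0250)
f = exp(-0.8481) = 0.4282

0.43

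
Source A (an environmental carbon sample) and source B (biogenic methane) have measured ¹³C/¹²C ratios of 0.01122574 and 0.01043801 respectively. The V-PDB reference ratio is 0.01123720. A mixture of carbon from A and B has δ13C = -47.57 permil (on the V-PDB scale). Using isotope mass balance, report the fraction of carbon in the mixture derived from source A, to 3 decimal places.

δ_A = (0.01122574/0.01123720 − 1)×1000 = (0.998980 − 1)×1000 = -1.020 permil
δ_B = (0.01043801/0.01123720 − 1)×1000 = (0.928880 − 1)×1000 = -71.120 permil
f_A = (δ_mix − δ_B)/(δ_A − δ_B) = (-47.57 − (-71.120))/(-1.020 − (-71.120))
f_A = 23.550 / 70.100 = 0.3359

0.336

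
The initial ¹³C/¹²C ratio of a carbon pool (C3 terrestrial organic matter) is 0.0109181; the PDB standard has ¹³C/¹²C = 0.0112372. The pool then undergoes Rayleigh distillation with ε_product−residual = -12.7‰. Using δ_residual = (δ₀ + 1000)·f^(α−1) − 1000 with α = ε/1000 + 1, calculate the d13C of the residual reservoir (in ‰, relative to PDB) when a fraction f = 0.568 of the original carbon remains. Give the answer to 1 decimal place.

δ₀ = (0.0109181/0.0112372 − 1)×1000 = (0.971603 − 1)×1000 = -28.397‰
α − 1 = ε/1000 = -0.0127
f^(α−1) = 0.568^(-0.0127) = 1.007209
δ_res = (-28.397 + 1000) × 1.007209 − 1000 = 978.608 − 1000 = -21.39‰

-21.4‰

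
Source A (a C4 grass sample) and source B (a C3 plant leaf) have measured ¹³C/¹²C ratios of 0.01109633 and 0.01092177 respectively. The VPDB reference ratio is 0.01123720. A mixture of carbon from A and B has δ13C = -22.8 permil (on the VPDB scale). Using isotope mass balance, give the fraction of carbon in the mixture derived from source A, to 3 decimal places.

δ_A = (0.01109633/0.01123720 − 1)×1000 = (0.987464 − 1)×1000 = -12.536 permil
δ_B = (0.01092177/0.01123720 − 1)×1000 = (0.971930 − 1)×1000 = -28.070 permil
f_A = (δ_mix − δ_B)/(δ_A − δ_B) = (-22.8 − (-28.070))/(-12.536 − (-28.070))
f_A = 5.270 / 15.534 = 0.3393

0.339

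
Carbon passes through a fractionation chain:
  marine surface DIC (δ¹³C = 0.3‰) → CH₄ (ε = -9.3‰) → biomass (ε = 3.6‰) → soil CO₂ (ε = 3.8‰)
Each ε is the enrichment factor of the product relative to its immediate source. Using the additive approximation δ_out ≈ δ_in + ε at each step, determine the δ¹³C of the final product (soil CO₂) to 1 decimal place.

step 1: δ ≈ 0.3 + (-9.3) = -9.0‰
step 2: δ ≈ -9.0 + (3.6) = -5.4‰
step 3: δ ≈ -5.4 + (3.8) = -1.6‰

-1.6‰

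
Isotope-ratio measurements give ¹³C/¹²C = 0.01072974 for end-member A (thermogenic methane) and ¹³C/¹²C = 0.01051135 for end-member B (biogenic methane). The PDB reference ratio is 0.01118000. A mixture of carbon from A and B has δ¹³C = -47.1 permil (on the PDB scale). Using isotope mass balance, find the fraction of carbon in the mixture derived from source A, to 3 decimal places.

0.651

δ_A = (0.01072974/0.01118000 − 1)×1000 = (0.959726 − 1)×1000 = -40.274 permil
δ_B = (0.01051135/0.01118000 − 1)×1000 = (0.940192 − 1)×1000 = -59.808 permil
f_A = (δ_mix − δ_B)/(δ_A − δ_B) = (-47.1 − (-59.808))/(-40.274 − (-59.808))
f_A = 12.708 / 19.534 = 0.6505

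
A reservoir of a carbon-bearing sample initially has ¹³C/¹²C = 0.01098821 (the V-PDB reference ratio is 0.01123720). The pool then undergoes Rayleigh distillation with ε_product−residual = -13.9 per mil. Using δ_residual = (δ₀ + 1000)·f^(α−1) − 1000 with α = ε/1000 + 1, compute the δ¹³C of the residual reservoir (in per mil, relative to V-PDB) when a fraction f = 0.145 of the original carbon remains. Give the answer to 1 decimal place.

δ₀ = (0.01098821/0.01123720 − 1)×1000 = (0.977842 − 1)×1000 = -22.158 per mil
α − 1 = ε/1000 = -0.0139
f^(α−1) = 0.145^(-0.0139) = 1.027205
δ_res = (-22.158 + 1000) × 1.027205 − 1000 = 1004.444 − 1000 = 4.44 per mil

4.4 per mil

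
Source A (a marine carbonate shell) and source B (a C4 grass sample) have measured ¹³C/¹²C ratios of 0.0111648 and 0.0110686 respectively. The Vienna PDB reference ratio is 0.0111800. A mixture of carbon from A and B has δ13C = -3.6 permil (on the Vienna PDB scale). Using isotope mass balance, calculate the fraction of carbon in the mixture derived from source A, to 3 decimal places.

δ_A = (0.0111648/0.0111800 − 1)×1000 = (0.998640 − 1)×1000 = -1.360 permil
δ_B = (0.0110686/0.0111800 − 1)×1000 = (0.990036 − 1)×1000 = -9.964 permil
f_A = (δ_mix − δ_B)/(δ_A − δ_B) = (-3.6 − (-9.964))/(-1.360 − (-9.964))
f_A = 6.364 / 8.605 = 0.7396

0.740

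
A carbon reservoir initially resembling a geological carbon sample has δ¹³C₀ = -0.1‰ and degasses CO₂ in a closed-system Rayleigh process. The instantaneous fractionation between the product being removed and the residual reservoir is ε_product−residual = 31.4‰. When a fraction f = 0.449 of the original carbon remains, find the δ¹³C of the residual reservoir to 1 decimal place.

-24.9‰

Rayleigh residual: δ_res = (δ₀ + 1000)·f^(α−1) − 1000
α = ε/1000 + 1 = 1.03140, so α − 1 = 0.03140
f^(α−1) = 0.449^(0.03140) = 0.975170
δ_res = (-0.1 + 1000) × 0.975170 − 1000 = 975.073 − 1000 = -24.93‰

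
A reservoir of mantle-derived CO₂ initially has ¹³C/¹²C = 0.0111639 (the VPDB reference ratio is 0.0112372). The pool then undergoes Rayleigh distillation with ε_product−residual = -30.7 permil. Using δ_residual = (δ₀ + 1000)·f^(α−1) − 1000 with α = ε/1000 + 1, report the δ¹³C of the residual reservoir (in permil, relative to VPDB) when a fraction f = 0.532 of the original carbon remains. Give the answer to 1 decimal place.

12.9 permil

δ₀ = (0.0111639/0.0112372 − 1)×1000 = (0.993477 − 1)×1000 = -6.523 permil
α − 1 = ε/1000 = -0.0307
f^(α−1) = 0.532^(-0.0307) = 1.019564
δ_res = (-6.523 + 1000) × 1.019564 − 1000 = 1012.913 − 1000 = 12.91 permil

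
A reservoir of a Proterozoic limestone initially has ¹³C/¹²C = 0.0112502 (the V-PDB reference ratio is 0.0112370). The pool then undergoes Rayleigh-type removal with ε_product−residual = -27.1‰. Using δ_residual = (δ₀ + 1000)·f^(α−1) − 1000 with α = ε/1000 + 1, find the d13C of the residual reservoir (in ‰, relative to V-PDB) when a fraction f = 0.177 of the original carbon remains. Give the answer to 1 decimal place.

49.3‰

δ₀ = (0.0112502/0.0112370 − 1)×1000 = (1.001175 − 1)×1000 = 1.175‰
α − 1 = ε/1000 = -0.0271
f^(α−1) = 0.177^(-0.0271) = 1.048045
δ_res = (1.175 + 1000) × 1.048045 − 1000 = 1049.276 − 1000 = 49.28‰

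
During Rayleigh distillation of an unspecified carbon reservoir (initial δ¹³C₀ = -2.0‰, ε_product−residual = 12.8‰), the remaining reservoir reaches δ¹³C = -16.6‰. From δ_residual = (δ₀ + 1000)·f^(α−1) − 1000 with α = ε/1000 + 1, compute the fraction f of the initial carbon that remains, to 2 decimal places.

0.32

α − 1 = ε/1000 = 0.0128
(δ_res + 1000)/(δ₀ + 1000) = (-16.6 + 1000)/(-2.0 + 1000) = 983.4/998.0 = 0.985371
f = 0.985371^(1/0.0128) = exp(ln(0.985371)/0.0128) = exp(-0.01474/0.0128)
f = exp(-1.1514) = 0.3162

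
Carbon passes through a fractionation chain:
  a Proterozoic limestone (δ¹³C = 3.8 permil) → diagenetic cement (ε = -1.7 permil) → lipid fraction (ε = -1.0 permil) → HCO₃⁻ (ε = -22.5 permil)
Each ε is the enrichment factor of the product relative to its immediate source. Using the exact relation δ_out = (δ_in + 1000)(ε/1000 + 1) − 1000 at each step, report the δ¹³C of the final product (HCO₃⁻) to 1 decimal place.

-21.4 permil

step 1: δ = (3.80 + 1000)·(-1.7/1000 + 1) − 1000 = 2.09 permil
step 2: δ = (2.09 + 1000)·(-1.0/1000 + 1) − 1000 = 1.09 permil
step 3: δ = (1.09 + 1000)·(-22.5/1000 + 1) − 1000 = -21.43 permil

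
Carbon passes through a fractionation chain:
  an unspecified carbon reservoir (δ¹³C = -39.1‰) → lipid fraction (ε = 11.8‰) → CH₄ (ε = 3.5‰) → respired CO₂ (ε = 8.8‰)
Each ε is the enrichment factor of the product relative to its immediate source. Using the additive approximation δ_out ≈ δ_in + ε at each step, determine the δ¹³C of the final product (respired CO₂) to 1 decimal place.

step 1: δ ≈ -39.1 + (11.8) = -27.3‰
step 2: δ ≈ -27.3 + (3.5) = -23.8‰
step 3: δ ≈ -23.8 + (8.8) = -15.0‰

-15.0‰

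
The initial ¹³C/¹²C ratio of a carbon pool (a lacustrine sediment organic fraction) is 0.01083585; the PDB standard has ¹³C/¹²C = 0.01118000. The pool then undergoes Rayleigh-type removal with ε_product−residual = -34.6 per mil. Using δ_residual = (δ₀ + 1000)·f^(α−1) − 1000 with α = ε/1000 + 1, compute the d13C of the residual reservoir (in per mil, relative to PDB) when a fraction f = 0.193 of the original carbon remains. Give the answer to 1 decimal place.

26.0 per mil

δ₀ = (0.01083585/0.01118000 − 1)×1000 = (0.969217 − 1)×1000 = -30.783 per mil
α − 1 = ε/1000 = -0.0346
f^(α−1) = 0.193^(-0.0346) = 1.058570
δ_res = (-30.783 + 1000) × 1.058570 − 1000 = 1025.985 − 1000 = 25.98 per mil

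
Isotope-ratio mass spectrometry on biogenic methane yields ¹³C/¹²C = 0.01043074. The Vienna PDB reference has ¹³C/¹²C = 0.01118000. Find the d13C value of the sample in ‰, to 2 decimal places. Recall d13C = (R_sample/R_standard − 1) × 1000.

d13C = (R_sample / R_standard − 1) × 1000
R_sample / R_standard = 0.01043074 / 0.01118000 = 0.932982
d13C = (0.932982 − 1) × 1000 = -67.018‰

-67.02‰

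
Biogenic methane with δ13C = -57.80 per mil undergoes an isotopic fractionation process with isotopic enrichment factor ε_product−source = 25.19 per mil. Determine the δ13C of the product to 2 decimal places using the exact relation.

-34.07 per mil

To first order, δ_product ≈ δ_source + ε = -32.61 per mil.
Exactly, δ_product = (δ_source + 1000)·(ε/1000 + 1) − 1000.
δ_product = (-57.80 + 1000) × (25.19/1000 + 1) − 1000
δ_product = -34.066 per mil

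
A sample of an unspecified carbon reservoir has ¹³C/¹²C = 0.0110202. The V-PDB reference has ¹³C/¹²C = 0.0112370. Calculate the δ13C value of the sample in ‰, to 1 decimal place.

δ13C = (R_sample / R_standard − 1) × 1000
R_sample / R_standard = 0.0110202 / 0.0112370 = 0.980707
δ13C = (0.980707 − 1) × 1000 = -19.29‰

-19.3‰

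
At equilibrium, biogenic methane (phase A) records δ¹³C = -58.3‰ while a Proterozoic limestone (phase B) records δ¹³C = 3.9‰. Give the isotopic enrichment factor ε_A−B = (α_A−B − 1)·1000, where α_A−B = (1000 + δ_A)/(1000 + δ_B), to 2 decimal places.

α_A−B = (1000 + -58.3) / (1000 + 3.9) = 941.7 / 1003.9 = 0.938042
ε_A−B = (0.938042 − 1) × 1000 = -61.958‰
(The approximation ε ≈ δ_A − δ_B would give -62.2‰.)

-61.96‰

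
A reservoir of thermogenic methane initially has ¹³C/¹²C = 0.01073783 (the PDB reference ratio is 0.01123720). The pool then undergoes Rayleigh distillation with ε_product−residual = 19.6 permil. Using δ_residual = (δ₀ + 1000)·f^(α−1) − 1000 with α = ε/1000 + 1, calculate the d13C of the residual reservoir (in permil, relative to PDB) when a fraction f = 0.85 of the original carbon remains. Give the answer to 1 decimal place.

-47.5 permil

δ₀ = (0.01073783/0.01123720 − 1)×1000 = (0.955561 − 1)×1000 = -44.439 permil
α − 1 = ε/1000 = 0.0196
f^(α−1) = 0.85^(0.0196) = 0.996820
δ_res = (-44.439 + 1000) × 0.996820 − 1000 = 952.522 − 1000 = -47.48 permil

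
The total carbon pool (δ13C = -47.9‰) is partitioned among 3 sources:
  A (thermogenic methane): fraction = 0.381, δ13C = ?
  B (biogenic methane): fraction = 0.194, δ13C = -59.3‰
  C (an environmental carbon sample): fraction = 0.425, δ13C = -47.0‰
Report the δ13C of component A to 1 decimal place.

-43.1‰

Isotope mass balance: δ_bulk = Σ fᵢ·δᵢ.
-47.9 = 0.381×δ_A + 0.194×(-59.3) + 0.425×(-47.0)
0.381·δ_A = -47.9 − (-31.479) = -16.421
δ_A = -16.421 / 0.381 = -43.10‰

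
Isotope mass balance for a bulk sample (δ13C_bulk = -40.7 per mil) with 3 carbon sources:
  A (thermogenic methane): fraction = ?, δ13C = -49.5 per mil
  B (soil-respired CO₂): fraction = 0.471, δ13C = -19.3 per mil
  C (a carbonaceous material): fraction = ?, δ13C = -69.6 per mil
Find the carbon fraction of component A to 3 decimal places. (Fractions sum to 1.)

0.259

Let f_A and f_C be the unknown fractions; fractions sum to 1 so f_A + f_C = 0.529.
Mass balance: Σ fᵢ·δᵢ = δ_bulk ⇒ f_A·(-49.5) + f_C·(-69.6) = -40.7 − (-9.090) = -31.610
Substitute f_C = 0.529 − f_A:
f_A·(-49.5 − -69.6) = -31.610 − 0.529×(-69.6) = 5.209
f_A = 5.209 / 20.1 = 0.2591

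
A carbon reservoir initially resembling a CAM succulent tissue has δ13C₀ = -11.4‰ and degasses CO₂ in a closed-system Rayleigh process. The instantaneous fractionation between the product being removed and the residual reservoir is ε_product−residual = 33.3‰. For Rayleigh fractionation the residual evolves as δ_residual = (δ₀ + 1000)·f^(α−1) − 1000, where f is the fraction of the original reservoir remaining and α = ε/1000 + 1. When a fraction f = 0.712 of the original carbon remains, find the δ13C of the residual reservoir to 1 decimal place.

Rayleigh residual: δ_res = (δ₀ + 1000)·f^(α−1) − 1000
α = ε/1000 + 1 = 1.03330, so α − 1 = 0.03330
f^(α−1) = 0.712^(0.03330) = 0.988752
δ_res = (-11.4 + 1000) × 0.988752 − 1000 = 977.481 − 1000 = -22.52‰

-22.5‰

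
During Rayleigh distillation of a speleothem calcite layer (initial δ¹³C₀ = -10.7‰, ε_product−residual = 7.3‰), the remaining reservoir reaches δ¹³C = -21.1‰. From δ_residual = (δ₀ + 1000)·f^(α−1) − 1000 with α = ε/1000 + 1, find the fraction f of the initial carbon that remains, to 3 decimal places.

0.235

α − 1 = ε/1000 = 0.0073
(δ_res + 1000)/(δ₀ + 1000) = (-21.1 + 1000)/(-10.7 + 1000) = 978.9/989.3 = 0.989488
f = 0.989488^(1/0.0073) = exp(ln(0.989488)/0.0073) = exp(-0.01057/0.0073)
f = exp(-1.4477) = 0.2351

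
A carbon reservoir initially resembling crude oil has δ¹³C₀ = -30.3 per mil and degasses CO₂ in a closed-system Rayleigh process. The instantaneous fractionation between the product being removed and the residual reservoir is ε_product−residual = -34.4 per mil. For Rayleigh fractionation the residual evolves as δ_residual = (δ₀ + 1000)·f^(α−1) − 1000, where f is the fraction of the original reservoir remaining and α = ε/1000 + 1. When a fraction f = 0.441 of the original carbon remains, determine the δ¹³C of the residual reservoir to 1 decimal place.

-2.6 per mil

Rayleigh residual: δ_res = (δ₀ + 1000)·f^(α−1) − 1000
α = ε/1000 + 1 = 0.96560, so α − 1 = -0.03440
f^(α−1) = 0.441^(-0.03440) = 1.028564
δ_res = (-30.3 + 1000) × 1.028564 − 1000 = 997.398 − 1000 = -2.60 per mil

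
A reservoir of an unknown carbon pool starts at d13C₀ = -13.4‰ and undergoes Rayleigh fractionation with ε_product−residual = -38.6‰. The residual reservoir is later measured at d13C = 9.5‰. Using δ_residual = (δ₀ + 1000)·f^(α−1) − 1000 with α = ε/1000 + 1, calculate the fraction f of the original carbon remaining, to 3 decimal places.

0.552

α − 1 = ε/1000 = -0.0386
(δ_res + 1000)/(δ₀ + 1000) = (9.5 + 1000)/(-13.4 + 1000) = 1009.5/986.6 = 1.023211
f = 1.023211^(1/-0.0386) = exp(ln(1.023211)/-0.0386) = exp(0.02295/-0.0386)
f = exp(-0.5944) = 0.5519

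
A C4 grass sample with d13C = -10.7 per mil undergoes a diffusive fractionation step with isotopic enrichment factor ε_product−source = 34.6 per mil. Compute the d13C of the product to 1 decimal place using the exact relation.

23.5 per mil

Exactly, δ_product = (δ_source + 1000)·(ε/1000 + 1) − 1000.
δ_product = (-10.7 + 1000) × (34.6/1000 + 1) − 1000
δ_product = 23.53 per mil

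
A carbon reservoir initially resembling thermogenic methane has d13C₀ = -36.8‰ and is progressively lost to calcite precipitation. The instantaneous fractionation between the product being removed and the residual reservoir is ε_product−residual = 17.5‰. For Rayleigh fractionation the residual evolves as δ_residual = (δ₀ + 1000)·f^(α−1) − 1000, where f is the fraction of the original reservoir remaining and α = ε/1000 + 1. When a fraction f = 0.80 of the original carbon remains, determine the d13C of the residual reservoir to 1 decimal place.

-40.6‰

Rayleigh residual: δ_res = (δ₀ + 1000)·f^(α−1) − 1000
α = ε/1000 + 1 = 1.01750, so α − 1 = 0.01750
f^(α−1) = 0.80^(0.01750) = 0.996103
δ_res = (-36.8 + 1000) × 0.996103 − 1000 = 959.446 − 1000 = -40.55‰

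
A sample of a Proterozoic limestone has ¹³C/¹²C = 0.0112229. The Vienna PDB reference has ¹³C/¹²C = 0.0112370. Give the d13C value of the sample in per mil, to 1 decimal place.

d13C = (R_sample / R_standard − 1) × 1000
R_sample / R_standard = 0.0112229 / 0.0112370 = 0.998745
d13C = (0.998745 − 1) × 1000 = -1.25 per mil

-1.3 per mil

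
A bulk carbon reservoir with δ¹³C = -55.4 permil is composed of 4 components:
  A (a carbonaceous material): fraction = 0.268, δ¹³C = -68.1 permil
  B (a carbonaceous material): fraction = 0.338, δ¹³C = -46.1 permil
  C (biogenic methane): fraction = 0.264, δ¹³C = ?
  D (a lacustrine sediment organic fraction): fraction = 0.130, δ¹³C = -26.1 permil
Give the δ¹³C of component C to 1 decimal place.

Isotope mass balance: δ_bulk = Σ fᵢ·δᵢ.
-55.4 = 0.268×(-68.1) + 0.338×(-46.1) + 0.264×δ_C + 0.130×(-26.1)
0.264·δ_C = -55.4 − (-37.226) = -18.174
δ_C = -18.174 / 0.264 = -68.84 permil

-68.8 permil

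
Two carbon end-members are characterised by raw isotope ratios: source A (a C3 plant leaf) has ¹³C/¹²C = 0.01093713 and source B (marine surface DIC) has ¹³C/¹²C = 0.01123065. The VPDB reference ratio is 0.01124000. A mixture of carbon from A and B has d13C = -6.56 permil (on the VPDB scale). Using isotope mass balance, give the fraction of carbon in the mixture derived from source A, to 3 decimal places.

0.219

δ_A = (0.01093713/0.01124000 − 1)×1000 = (0.973054 − 1)×1000 = -26.946 permil
δ_B = (0.01123065/0.01124000 − 1)×1000 = (0.999168 − 1)×1000 = -0.832 permil
f_A = (δ_mix − δ_B)/(δ_A − δ_B) = (-6.56 − (-0.832))/(-26.946 − (-0.832))
f_A = -5.728 / -26.114 = 0.2194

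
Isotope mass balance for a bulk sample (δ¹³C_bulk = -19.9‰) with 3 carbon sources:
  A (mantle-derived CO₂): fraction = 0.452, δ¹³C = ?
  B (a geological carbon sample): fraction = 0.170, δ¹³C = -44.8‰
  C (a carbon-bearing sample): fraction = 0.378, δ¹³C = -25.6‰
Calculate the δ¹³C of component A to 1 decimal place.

-5.8‰

Isotope mass balance: δ_bulk = Σ fᵢ·δᵢ.
-19.9 = 0.452×δ_A + 0.170×(-44.8) + 0.378×(-25.6)
0.452·δ_A = -19.9 − (-17.293) = -2.607
δ_A = -2.607 / 0.452 = -5.77‰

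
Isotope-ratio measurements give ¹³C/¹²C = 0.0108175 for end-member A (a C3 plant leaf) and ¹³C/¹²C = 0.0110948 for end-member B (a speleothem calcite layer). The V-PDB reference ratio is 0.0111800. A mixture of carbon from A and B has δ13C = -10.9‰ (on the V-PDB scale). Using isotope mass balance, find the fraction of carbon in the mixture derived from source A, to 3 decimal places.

0.132

δ_A = (0.0108175/0.0111800 − 1)×1000 = (0.967576 − 1)×1000 = -32.424‰
δ_B = (0.0110948/0.0111800 − 1)×1000 = (0.992379 − 1)×1000 = -7.621‰
f_A = (δ_mix − δ_B)/(δ_A − δ_B) = (-10.9 − (-7.621))/(-32.424 − (-7.621))
f_A = -3.279 / -24.803 = 0.1322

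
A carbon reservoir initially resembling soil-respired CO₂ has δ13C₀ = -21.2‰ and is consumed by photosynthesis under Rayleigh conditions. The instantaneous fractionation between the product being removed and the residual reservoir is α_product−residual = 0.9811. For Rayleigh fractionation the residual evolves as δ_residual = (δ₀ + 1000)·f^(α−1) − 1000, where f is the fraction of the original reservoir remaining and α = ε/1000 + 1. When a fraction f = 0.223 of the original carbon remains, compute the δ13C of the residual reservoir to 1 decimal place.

Rayleigh residual: δ_res = (δ₀ + 1000)·f^(α−1) − 1000
α − 1 = -0.01890
f^(α−1) = 0.223^(-0.01890) = 1.028767
δ_res = (-21.2 + 1000) × 1.028767 − 1000 = 1006.957 − 1000 = 6.96‰

7.0‰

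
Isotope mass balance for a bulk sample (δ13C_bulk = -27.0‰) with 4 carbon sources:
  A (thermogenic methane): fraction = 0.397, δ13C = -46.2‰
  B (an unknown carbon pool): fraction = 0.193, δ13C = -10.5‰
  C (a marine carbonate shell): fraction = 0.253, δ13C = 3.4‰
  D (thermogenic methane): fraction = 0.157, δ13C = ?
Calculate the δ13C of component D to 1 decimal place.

Isotope mass balance: δ_bulk = Σ fᵢ·δᵢ.
-27.0 = 0.397×(-46.2) + 0.193×(-10.5) + 0.253×(3.4) + 0.157×δ_D
0.157·δ_D = -27.0 − (-19.508) = -7.492
δ_D = -7.492 / 0.157 = -47.72‰

-47.7‰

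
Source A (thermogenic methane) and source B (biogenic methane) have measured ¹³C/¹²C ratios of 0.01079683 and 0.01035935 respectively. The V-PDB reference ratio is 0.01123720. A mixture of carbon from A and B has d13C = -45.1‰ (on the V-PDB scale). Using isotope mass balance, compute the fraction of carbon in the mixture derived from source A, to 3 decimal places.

δ_A = (0.01079683/0.01123720 − 1)×1000 = (0.960811 − 1)×1000 = -39.189‰
δ_B = (0.01035935/0.01123720 − 1)×1000 = (0.921880 − 1)×1000 = -78.120‰
f_A = (δ_mix − δ_B)/(δ_A − δ_B) = (-45.1 − (-78.120))/(-39.189 − (-78.120))
f_A = 33.020 / 38.931 = 0.8482

0.848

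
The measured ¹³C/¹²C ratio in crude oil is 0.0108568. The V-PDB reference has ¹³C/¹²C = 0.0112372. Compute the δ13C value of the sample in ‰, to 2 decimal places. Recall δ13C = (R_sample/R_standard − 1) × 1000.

-33.85‰

δ13C = (R_sample / R_standard − 1) × 1000
R_sample / R_standard = 0.0108568 / 0.0112372 = 0.966148
δ13C = (0.966148 − 1) × 1000 = -33.852‰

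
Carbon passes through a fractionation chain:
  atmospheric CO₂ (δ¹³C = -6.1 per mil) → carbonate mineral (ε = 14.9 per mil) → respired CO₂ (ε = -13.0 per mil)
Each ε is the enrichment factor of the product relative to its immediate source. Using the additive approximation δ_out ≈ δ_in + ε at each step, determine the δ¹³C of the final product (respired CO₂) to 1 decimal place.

-4.2 per mil

step 1: δ ≈ -6.1 + (14.9) = 8.8 per mil
step 2: δ ≈ 8.8 + (-13.0) = -4.2 per mil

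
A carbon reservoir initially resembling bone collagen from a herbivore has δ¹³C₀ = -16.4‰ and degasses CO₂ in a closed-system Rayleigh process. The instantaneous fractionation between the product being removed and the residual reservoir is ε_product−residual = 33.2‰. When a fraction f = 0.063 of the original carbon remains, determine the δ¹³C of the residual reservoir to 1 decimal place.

Rayleigh residual: δ_res = (δ₀ + 1000)·f^(α−1) − 1000
α = ε/1000 + 1 = 1.03320, so α − 1 = 0.03320
f^(α−1) = 0.063^(0.03320) = 0.912301
δ_res = (-16.4 + 1000) × 0.912301 − 1000 = 897.339 − 1000 = -102.66‰

-102.7‰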